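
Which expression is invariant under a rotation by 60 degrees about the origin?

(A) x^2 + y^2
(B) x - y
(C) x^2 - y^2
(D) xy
A

A rotation by 60 degrees sends (x, y) to (x/2 - sqrt(3)y/2, sqrt(3)x/2 + y/2).
Substitute the transformed coordinates into each option and compare with the original:
(A) x^2 + y^2  ->  (x/2 - sqrt(3)y/2)^2 + (sqrt(3)x/2 + y/2)^2 = x^2 + y^2   [equals x^2 + y^2: invariant]
(B) x - y  ->  (x/2 - sqrt(3)y/2) - (sqrt(3)x/2 + y/2) = -sqrt(3)x/2 + x/2 - sqrt(3)y/2 - y/2   [differs from x - y: not invariant]
(C) x^2 - y^2  ->  (x/2 - sqrt(3)y/2)^2 - (sqrt(3)x/2 + y/2)^2 = -x^2/2 - sqrt(3)xy + y^2/2   [differs from x^2 - y^2: not invariant]
(D) xy  ->  (x/2 - sqrt(3)y/2)(sqrt(3)x/2 + y/2) = sqrt(3)x^2/4 - xy/2 - sqrt(3)y^2/4   [differs from xy: not invariant]

Only option (A), x^2 + y^2, is unchanged by the transformation.
Geometrically, x^2 + y^2 is the squared distance from the origin, which every rotation about the origin preserves.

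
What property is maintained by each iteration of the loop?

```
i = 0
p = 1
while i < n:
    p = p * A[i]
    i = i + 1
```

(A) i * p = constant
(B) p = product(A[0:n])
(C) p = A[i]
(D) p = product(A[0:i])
D

A loop invariant must hold before the first iteration and be re-established by every execution of the body.

(D) p = product(A[0:i]): Initially i = 0 and p = 1 = product of the empty slice A[0:0]. If p = product(A[0:i]) holds at the top of an iteration, the body sets p to product(A[0:i]) * A[i] = product(A[0:i+1]) and then i to i+1, so the property is restored. At exit i = n, giving p = product(A[0:n]).

The other options fail:
(A) i * p = constant: initially i * p = 0, but after one iteration it is 1 * A[0], which is nonzero in general.
(B) p = product(A[0:n]): false before the loop (p = 1, not the full product) -- it only becomes true at exit.
(C) p = A[i]: after the first iteration p = A[0] but i = 1; in general p is a product of several elements, not a single one.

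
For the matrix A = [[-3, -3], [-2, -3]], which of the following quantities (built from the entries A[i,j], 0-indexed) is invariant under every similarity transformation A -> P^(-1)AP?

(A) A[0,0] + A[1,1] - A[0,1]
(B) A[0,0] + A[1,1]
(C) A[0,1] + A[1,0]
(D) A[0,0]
B

A[0,0] + A[1,1] is the trace of A. By the cyclic property of the trace, tr(P^(-1)AP) = tr(APP^(-1)) = tr(A), so it is the same for every matrix similar to A.

The other combinations are not similarity invariants. For example, take P = [[2, 1], [1, 1]] (det P = 1), so P^(-1) = [[1, -1], [-1, 2]] and
B = P^(-1)AP = [[-2, -1], [-5, -4]].
Evaluating each option on A and on B:
(A) A[0,0] + A[1,1] - A[0,1]: -3 for A, -5 for B -> changes
(B) A[0,0] + A[1,1]: -6 for A, -6 for B -> unchanged
(C) A[0,1] + A[1,0]: -5 for A, -6 for B -> changes
(D) A[0,0]: -3 for A, -2 for B -> changes

Only (B) A[0,0] + A[1,1] = -6 survives (and it does so for every P, not just this one), so it is the invariant.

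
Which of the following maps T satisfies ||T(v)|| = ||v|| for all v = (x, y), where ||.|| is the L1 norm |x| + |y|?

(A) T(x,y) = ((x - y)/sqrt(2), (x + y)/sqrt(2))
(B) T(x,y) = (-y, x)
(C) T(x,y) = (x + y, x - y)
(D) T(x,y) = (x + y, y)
B

A transformation preserves a norm if ||T(v)|| = ||v|| for every v; a single vector where the norm changes rules an option out.

(A) T(x,y) = ((x - y)/sqrt(2), (x + y)/sqrt(2)): v = (1, 0) has norm |1| + |0| = 1, but T(v) = (sqrt(2)/2, sqrt(2)/2) has norm sqrt(2) -- not preserved.
(B) T(x,y) = (-y, x): preserves the norm -- it only permutes the coordinates and/or flips signs, which leaves |x| + |y| unchanged.
(C) T(x,y) = (x + y, x - y): v = (1, 0) has norm |1| + |0| = 1, but T(v) = (1, 1) has norm 2 -- not preserved.
(D) T(x,y) = (x + y, y): v = (0, 1) has norm |0| + |1| = 1, but T(v) = (1, 1) has norm 2 -- not preserved.

Therefore the answer is (B).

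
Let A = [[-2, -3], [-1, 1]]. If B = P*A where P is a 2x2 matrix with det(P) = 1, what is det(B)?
-5

By the multiplicative property of determinants, det(B) = det(P*A) = det(P) * det(A) = det(A),
so the determinant is invariant under multiplication by any determinant-1 matrix; we just need det(A).

det(A) = (-2)(1) - (-3)(-1) = -2 - 3 = -5

Therefore det(B) = 1 * (-5) = -5.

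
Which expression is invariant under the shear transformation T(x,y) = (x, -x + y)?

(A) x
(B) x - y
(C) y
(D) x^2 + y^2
A

Under the shear T(x,y) = (x, -x + y):
Substitute the transformed coordinates into each option and compare with the original:
(A) x  ->  (x) = x   [equals x: invariant]
(B) x - y  ->  (x) - (-x + y) = 2x - y   [differs from x - y: not invariant]
(C) y  ->  (-x + y) = -x + y   [differs from y: not invariant]
(D) x^2 + y^2  ->  (x)^2 + (-x + y)^2 = 2x^2 - 2xy + y^2   [differs from x^2 + y^2: not invariant]

Only option (A), x, is unchanged by the transformation.
A vertical shear moves points parallel to the y-axis, so the x-coordinate (and any function of x alone) is unchanged.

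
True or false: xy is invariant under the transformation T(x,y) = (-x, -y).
True

Substitute T(x,y) = (-x, -y) into the expression and compare with the original.

Original: xy
After applying T: (-x)(-y) = xy

This is identical to the original xy, so the expression is invariant.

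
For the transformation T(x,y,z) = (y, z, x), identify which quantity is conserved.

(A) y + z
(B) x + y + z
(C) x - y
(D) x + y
B

Apply T(x,y,z) = (y, z, x) to each option, i.e. replace (x, y, z) by the transformed coordinates.
Substitute the transformed coordinates into each option and compare with the original:
(A) y + z  ->  (z) + (x) = x + z   [differs from y + z: not invariant]
(B) x + y + z  ->  (y) + (z) + (x) = x + y + z   [equals x + y + z: invariant]
(C) x - y  ->  (y) - (z) = y - z   [differs from x - y: not invariant]
(D) x + y  ->  (y) + (z) = y + z   [differs from x + y: not invariant]

Only option (B), x + y + z, is unchanged by the transformation.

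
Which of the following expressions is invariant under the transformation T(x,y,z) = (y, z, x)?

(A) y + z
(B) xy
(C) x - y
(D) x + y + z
D

Apply T(x,y,z) = (y, z, x) to each option, i.e. replace (x, y, z) by the transformed coordinates.
Substitute the transformed coordinates into each option and compare with the original:
(A) y + z  ->  (z) + (x) = x + z   [differs from y + z: not invariant]
(B) xy  ->  (y)(z) = yz   [differs from xy: not invariant]
(C) x - y  ->  (y) - (z) = y - z   [differs from x - y: not invariant]
(D) x + y + z  ->  (y) + (z) + (x) = x + y + z   [equals x + y + z: invariant]

Only option (D), x + y + z, is unchanged by the transformation.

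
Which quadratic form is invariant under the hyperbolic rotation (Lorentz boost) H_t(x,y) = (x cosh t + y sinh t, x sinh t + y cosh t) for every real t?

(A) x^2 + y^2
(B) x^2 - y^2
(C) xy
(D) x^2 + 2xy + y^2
B

Write x' = x cosh t + y sinh t, y' = x sinh t + y cosh t and substitute into each option:
(A) x^2 + y^2: (x cosh t + y sinh t)^2 + (x sinh t + y cosh t)^2 = (x^2 + y^2)(cosh^2 t + sinh^2 t) + 4xy sinh t cosh t = (x^2 + y^2) cosh 2t + 2xy sinh 2t   [not invariant for t != 0]
(B) x^2 - y^2: (x cosh t + y sinh t)^2 - (x sinh t + y cosh t)^2 = x^2(cosh^2 t - sinh^2 t) + 2xy(cosh t sinh t - sinh t cosh t) + y^2(sinh^2 t - cosh^2 t) = x^2 - y^2   [invariant, using cosh^2 t - sinh^2 t = 1]
(C) xy: (x cosh t + y sinh t)(x sinh t + y cosh t) = xy(cosh^2 t + sinh^2 t) + (x^2 + y^2) sinh t cosh t = xy cosh 2t + (x^2 + y^2)(sinh 2t)/2   [not invariant for t != 0]
(D) x^2 + 2xy + y^2: (x' + y')^2 with x' + y' = (x + y)(cosh t + sinh t) = (x + y)e^t, so it becomes (x + y)^2 e^(2t)   [not invariant for t != 0]

Only (B) x^2 - y^2 is unchanged; it is the Minkowski form preserved by Lorentz boosts, just as x^2 + y^2 is preserved by ordinary rotations.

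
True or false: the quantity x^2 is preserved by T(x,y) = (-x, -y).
True

Substitute T(x,y) = (-x, -y) into the expression and compare with the original.

Original: x^2
After applying T: (-x)^2 = x^2

This is identical to the original x^2, so the expression is invariant.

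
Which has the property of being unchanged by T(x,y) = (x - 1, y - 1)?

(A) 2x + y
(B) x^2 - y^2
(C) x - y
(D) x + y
C

An expression E(x,y) is invariant under T if E(T(x,y)) = E(x,y). Here T(x,y) = (x - 1, y - 1).
Substitute the transformed coordinates into each option and compare with the original:
(A) 2x + y  ->  2(x - 1) + (y - 1) = 2x + y - 3   [differs from 2x + y: not invariant]
(B) x^2 - y^2  ->  (x - 1)^2 - (y - 1)^2 = x^2 - 2x - y^2 + 2y   [differs from x^2 - y^2: not invariant]
(C) x - y  ->  (x - 1) - (y - 1) = x - y   [equals x - y: invariant]
(D) x + y  ->  (x - 1) + (y - 1) = x + y - 2   [differs from x + y: not invariant]

Only option (C), x - y, is unchanged by the transformation.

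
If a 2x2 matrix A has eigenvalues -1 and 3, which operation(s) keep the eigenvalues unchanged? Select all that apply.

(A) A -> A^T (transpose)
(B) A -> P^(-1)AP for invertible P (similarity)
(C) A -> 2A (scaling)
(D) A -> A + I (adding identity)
A and B

Eigenvalues are preserved by:
1. Similarity transformations: A -> P^(-1)AP (same characteristic polynomial)
2. Transpose: A^T has the same eigenvalues as A

Eigenvalues are NOT preserved by:
- Adding identity: eigenvalues become -1+1, 3+1
- Scaling: eigenvalues become -2, 6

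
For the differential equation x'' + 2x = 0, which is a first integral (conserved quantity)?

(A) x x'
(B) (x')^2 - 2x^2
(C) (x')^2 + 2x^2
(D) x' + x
C

A first integral I satisfies dI/dt = 0 along every solution. Differentiate each option and use the equation of motion:
(A) d/dt[x x'] = (x')^2 + x x'' = (x')^2 - 2x^2, not identically 0
(B) d/dt[(x')^2 - 2x^2] = 2x'x'' - 4x x' = -8x x', not identically 0
(C) d/dt[(x')^2 + 2x^2] = 2x'x'' + 4x x' = 2x'(-2x) + 4x x' = 0
(D) d/dt[x' + x] = x'' + x' = -2x + x', not identically 0

Only (C) has zero time-derivative. So the energy-like quantity (x')^2 + 2x^2 is the first integral.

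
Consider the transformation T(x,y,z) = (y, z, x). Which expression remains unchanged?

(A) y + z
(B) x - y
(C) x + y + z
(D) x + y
C

Apply T(x,y,z) = (y, z, x) to each option, i.e. replace (x, y, z) by the transformed coordinates.
Substitute the transformed coordinates into each option and compare with the original:
(A) y + z  ->  (z) + (x) = x + z   [differs from y + z: not invariant]
(B) x - y  ->  (y) - (z) = y - z   [differs from x - y: not invariant]
(C) x + y + z  ->  (y) + (z) + (x) = x + y + z   [equals x + y + z: invariant]
(D) x + y  ->  (y) + (z) = y + z   [differs from x + y: not invariant]

Only option (C), x + y + z, is unchanged by the transformation.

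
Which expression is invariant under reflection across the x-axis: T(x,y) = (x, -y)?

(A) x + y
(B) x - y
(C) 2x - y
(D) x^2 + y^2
D

The map is reflection across the x-axis: T(x,y) = (x, -y).
Substitute the transformed coordinates into each option and compare with the original:
(A) x + y  ->  (x) + (-y) = x - y   [differs from x + y: not invariant]
(B) x - y  ->  (x) - (-y) = x + y   [differs from x - y: not invariant]
(C) 2x - y  ->  2(x) - (-y) = 2x + y   [differs from 2x - y: not invariant]
(D) x^2 + y^2  ->  (x)^2 + (-y)^2 = x^2 + y^2   [equals x^2 + y^2: invariant]

Only option (D), x^2 + y^2, is unchanged by the transformation.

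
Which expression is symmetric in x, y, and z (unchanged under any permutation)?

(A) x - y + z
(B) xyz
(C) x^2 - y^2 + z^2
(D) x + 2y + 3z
B

A symmetric expression is unchanged when the variables are permuted; here the transformation to test is the swap (x, y) -> (y, x).
A symmetric expression must survive every permutation; the single swap x <-> y already eliminates the distractors, and the keyed expression is also unchanged by x <-> z and y <-> z (each variable enters it in exactly the same way).
Substitute the transformed coordinates into each option and compare with the original:
(A) x - y + z  ->  (y) - (x) + z = -x + y + z   [differs from x - y + z: not invariant]
(B) xyz  ->  (y)(x)z = xyz   [equals xyz: invariant]
(C) x^2 - y^2 + z^2  ->  (y)^2 - (x)^2 + z^2 = -x^2 + y^2 + z^2   [differs from x^2 - y^2 + z^2: not invariant]
(D) x + 2y + 3z  ->  (y) + 2(x) + 3z = 2x + y + 3z   [differs from x + 2y + 3z: not invariant]

Only option (B), xyz, is unchanged by the transformation.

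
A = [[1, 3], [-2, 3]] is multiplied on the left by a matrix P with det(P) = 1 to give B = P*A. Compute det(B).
9

By the multiplicative property of determinants, det(B) = det(P*A) = det(P) * det(A) = det(A),
so the determinant is invariant under multiplication by any determinant-1 matrix; we just need det(A).

det(A) = (1)(3) - (3)(-2) = 3 - (-6) = 9

Therefore det(B) = 1 * 9 = 9.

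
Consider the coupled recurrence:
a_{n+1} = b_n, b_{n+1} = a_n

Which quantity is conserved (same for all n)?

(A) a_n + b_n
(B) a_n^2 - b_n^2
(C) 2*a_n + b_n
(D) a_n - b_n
A

Replace a_n by a_{n+1} = b_n and b_n by b_{n+1} = a_n in each option and simplify:
(A) a_n + b_n  ->  (b_n) + (a_n) = a_n + b_n   [conserved]
(B) a_n^2 - b_n^2  ->  (b_n)^2 - (a_n)^2 = -a_n^2 + b_n^2   [not conserved]
(C) 2*a_n + b_n  ->  2*(b_n) + (a_n) = a_n + 2*b_n   [not conserved]
(D) a_n - b_n  ->  (b_n) - (a_n) = -a_n + b_n   [not conserved]

Only (A) a_n + b_n returns to itself after one step, so it is the conserved quantity.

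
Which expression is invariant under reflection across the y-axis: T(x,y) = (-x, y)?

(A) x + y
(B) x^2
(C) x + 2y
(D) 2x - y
B

The map is reflection across the y-axis: T(x,y) = (-x, y).
Substitute the transformed coordinates into each option and compare with the original:
(A) x + y  ->  (-x) + (y) = -x + y   [differs from x + y: not invariant]
(B) x^2  ->  (-x)^2 = x^2   [equals x^2: invariant]
(C) x + 2y  ->  (-x) + 2(y) = -x + 2y   [differs from x + 2y: not invariant]
(D) 2x - y  ->  2(-x) - (y) = -2x - y   [differs from 2x - y: not invariant]

Only option (B), x^2, is unchanged by the transformation.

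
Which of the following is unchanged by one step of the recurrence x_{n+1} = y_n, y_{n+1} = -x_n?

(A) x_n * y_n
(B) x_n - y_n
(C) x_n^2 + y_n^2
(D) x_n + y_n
C

For the recurrence x_{n+1} = y_n, y_{n+1} = -x_n:

x_{n+1}^2 + y_{n+1}^2 = y_n^2 + (-x_n)^2 = x_n^2 + y_n^2
The sum of squares is conserved (like energy in a harmonic oscillator).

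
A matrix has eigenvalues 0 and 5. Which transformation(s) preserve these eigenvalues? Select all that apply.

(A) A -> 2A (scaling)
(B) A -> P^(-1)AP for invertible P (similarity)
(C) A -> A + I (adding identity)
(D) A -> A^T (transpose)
B and D

Eigenvalues are preserved by:
1. Similarity transformations: A -> P^(-1)AP (same characteristic polynomial)
2. Transpose: A^T has the same eigenvalues as A

Eigenvalues are NOT preserved by:
- Adding identity: eigenvalues become 0+1, 5+1
- Scaling: eigenvalues become 0, 10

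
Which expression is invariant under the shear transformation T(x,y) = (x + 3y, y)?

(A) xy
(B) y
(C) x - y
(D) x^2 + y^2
B

Under the shear T(x,y) = (x + 3y, y):
Substitute the transformed coordinates into each option and compare with the original:
(A) xy  ->  (x + 3y)(y) = xy + 3y^2   [differs from xy: not invariant]
(B) y  ->  (y) = y   [equals y: invariant]
(C) x - y  ->  (x + 3y) - (y) = x + 2y   [differs from x - y: not invariant]
(D) x^2 + y^2  ->  (x + 3y)^2 + (y)^2 = x^2 + 6xy + 10y^2   [differs from x^2 + y^2: not invariant]

Only option (B), y, is unchanged by the transformation.
A horizontal shear moves points parallel to the x-axis, so the y-coordinate (and any function of y alone) is unchanged.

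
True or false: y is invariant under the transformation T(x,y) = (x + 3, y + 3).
False

Substitute T(x,y) = (x + 3, y + 3) into the expression and compare with the original.

Original: y
After applying T: (y + 3) = y + 3

This differs from the original y (difference: 3), so the expression is NOT invariant.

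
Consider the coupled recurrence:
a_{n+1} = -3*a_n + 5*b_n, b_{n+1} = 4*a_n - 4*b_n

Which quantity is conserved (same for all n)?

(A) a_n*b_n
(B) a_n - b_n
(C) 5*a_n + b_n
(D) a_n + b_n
D

Replace a_n by a_{n+1} = -3*a_n + 5*b_n and b_n by b_{n+1} = 4*a_n - 4*b_n in each option and simplify:
(A) a_n*b_n  ->  (-3*a_n + 5*b_n)*(4*a_n - 4*b_n) = -12*a_n^2 + 32*a_n*b_n - 20*b_n^2   [not conserved]
(B) a_n - b_n  ->  (-3*a_n + 5*b_n) - (4*a_n - 4*b_n) = -7*a_n + 9*b_n   [not conserved]
(C) 5*a_n + b_n  ->  5*(-3*a_n + 5*b_n) + (4*a_n - 4*b_n) = -11*a_n + 21*b_n   [not conserved]
(D) a_n + b_n  ->  (-3*a_n + 5*b_n) + (4*a_n - 4*b_n) = a_n + b_n   [conserved]

Only (D) a_n + b_n returns to itself after one step, so it is the conserved quantity.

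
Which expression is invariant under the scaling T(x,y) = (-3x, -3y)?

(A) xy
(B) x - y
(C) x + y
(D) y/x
D

Under the uniform scaling T(x,y) = (-3x, -3y):
Substitute the transformed coordinates into each option and compare with the original:
(A) xy  ->  (-3x)(-3y) = 9xy   [differs from xy: not invariant]
(B) x - y  ->  (-3x) - (-3y) = -3x + 3y   [differs from x - y: not invariant]
(C) x + y  ->  (-3x) + (-3y) = -3x - 3y   [differs from x + y: not invariant]
(D) y/x  ->  (-3y)/(-3x) = y/x   [equals y/x: invariant]

Only option (D), y/x, is unchanged by the transformation.
The common factor -3 cancels in a ratio of coordinates, while sums, products and sums of squares pick up factors of -3 or 9.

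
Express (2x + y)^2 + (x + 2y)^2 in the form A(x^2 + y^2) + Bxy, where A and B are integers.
5(x^2 + y^2) + 8xy

Expanding: (2x + y)^2 = 4x^2 + 4xy + y^2
(x + 2y)^2 = x^2 + 4xy + 4y^2
Sum = (4+1)(x^2+y^2) + 8xy = 5(x^2 + y^2) + 8xy
This is symmetric in x and y.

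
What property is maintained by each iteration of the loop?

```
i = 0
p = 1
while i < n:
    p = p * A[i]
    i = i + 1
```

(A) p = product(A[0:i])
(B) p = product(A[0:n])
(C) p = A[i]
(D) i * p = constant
A

A loop invariant must hold before the first iteration and be re-established by every execution of the body.

(A) p = product(A[0:i]): Initially i = 0 and p = 1 = product of the empty slice A[0:0]. If p = product(A[0:i]) holds at the top of an iteration, the body sets p to product(A[0:i]) * A[i] = product(A[0:i+1]) and then i to i+1, so the property is restored. At exit i = n, giving p = product(A[0:n]).

The other options fail:
(B) p = product(A[0:n]): false before the loop (p = 1, not the full product) -- it only becomes true at exit.
(C) p = A[i]: after the first iteration p = A[0] but i = 1; in general p is a product of several elements, not a single one.
(D) i * p = constant: initially i * p = 0, but after one iteration it is 1 * A[0], which is nonzero in general.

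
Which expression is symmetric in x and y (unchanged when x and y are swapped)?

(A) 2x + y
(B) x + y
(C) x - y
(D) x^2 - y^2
B

A symmetric expression is unchanged when the variables are permuted; here the transformation to test is the swap (x, y) -> (y, x).
Substitute the transformed coordinates into each option and compare with the original:
(A) 2x + y  ->  2(y) + (x) = x + 2y   [differs from 2x + y: not invariant]
(B) x + y  ->  (y) + (x) = x + y   [equals x + y: invariant]
(C) x - y  ->  (y) - (x) = -x + y   [differs from x - y: not invariant]
(D) x^2 - y^2  ->  (y)^2 - (x)^2 = -x^2 + y^2   [differs from x^2 - y^2: not invariant]

Only option (B), x + y, is unchanged by the transformation.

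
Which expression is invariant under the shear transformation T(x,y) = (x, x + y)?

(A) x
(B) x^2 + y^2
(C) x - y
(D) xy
A

Under the shear T(x,y) = (x, x + y):
Substitute the transformed coordinates into each option and compare with the original:
(A) x  ->  (x) = x   [equals x: invariant]
(B) x^2 + y^2  ->  (x)^2 + (x + y)^2 = 2x^2 + 2xy + y^2   [differs from x^2 + y^2: not invariant]
(C) x - y  ->  (x) - (x + y) = -y   [differs from x - y: not invariant]
(D) xy  ->  (x)(x + y) = x^2 + xy   [differs from xy: not invariant]

Only option (A), x, is unchanged by the transformation.
A vertical shear moves points parallel to the y-axis, so the x-coordinate (and any function of x alone) is unchanged.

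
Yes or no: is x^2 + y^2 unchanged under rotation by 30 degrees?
Yes

Applying rotation by 30 degrees: x' = x*cos(30 degrees) - y*sin(30 degrees) = sqrt(3)x/2 - y/2, y' = x*sin(30 degrees) + y*cos(30 degrees) = x/2 + sqrt(3)y/2

Substituting into x^2 + y^2:
(sqrt(3)x/2 - y/2)^2 + (x/2 + sqrt(3)y/2)^2
= x^2 + y^2

This equals the original expression x^2 + y^2, so it IS invariant.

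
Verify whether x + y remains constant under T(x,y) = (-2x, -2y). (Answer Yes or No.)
No

Substitute T(x,y) = (-2x, -2y) into the expression and compare with the original.

Original: x + y
After applying T: (-2x) + (-2y) = -2x - 2y

This differs from the original x + y (difference: -3x - 3y), so the expression is NOT invariant.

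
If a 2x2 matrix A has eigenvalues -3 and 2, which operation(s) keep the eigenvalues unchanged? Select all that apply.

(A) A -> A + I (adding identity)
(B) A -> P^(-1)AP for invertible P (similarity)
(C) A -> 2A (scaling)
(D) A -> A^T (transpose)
B and D

Eigenvalues are preserved by:
1. Similarity transformations: A -> P^(-1)AP (same characteristic polynomial)
2. Transpose: A^T has the same eigenvalues as A

Eigenvalues are NOT preserved by:
- Adding identity: eigenvalues become -3+1, 2+1
- Scaling: eigenvalues become -6, 4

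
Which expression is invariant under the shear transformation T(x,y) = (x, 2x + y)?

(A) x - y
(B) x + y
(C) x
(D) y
C

Under the shear T(x,y) = (x, 2x + y):
Substitute the transformed coordinates into each option and compare with the original:
(A) x - y  ->  (x) - (2x + y) = -x - y   [differs from x - y: not invariant]
(B) x + y  ->  (x) + (2x + y) = 3x + y   [differs from x + y: not invariant]
(C) x  ->  (x) = x   [equals x: invariant]
(D) y  ->  (2x + y) = 2x + y   [differs from y: not invariant]

Only option (C), x, is unchanged by the transformation.
A vertical shear moves points parallel to the y-axis, so the x-coordinate (and any function of x alone) is unchanged.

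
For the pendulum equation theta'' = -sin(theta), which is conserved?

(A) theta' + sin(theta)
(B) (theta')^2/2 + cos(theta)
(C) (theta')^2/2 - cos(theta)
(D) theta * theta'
C

A first integral I satisfies dI/dt = 0 along every solution. Differentiate each option and use the equation of motion:
(A) d/dt[theta' + sin(theta)] = theta'' + cos(theta) theta' = -sin(theta) + theta' cos(theta), not identically 0
(B) d/dt[(theta')^2/2 + cos(theta)] = theta' theta'' - sin(theta) theta' = -2 theta' sin(theta), not identically 0
(C) d/dt[(theta')^2/2 - cos(theta)] = theta' theta'' + sin(theta) theta' = theta'(-sin(theta)) + theta' sin(theta) = 0
(D) d/dt[theta * theta'] = (theta')^2 + theta theta'' = (theta')^2 - theta sin(theta), not identically 0

Only (C) has zero time-derivative. This is the total energy: kinetic (theta')^2/2 plus potential -cos(theta).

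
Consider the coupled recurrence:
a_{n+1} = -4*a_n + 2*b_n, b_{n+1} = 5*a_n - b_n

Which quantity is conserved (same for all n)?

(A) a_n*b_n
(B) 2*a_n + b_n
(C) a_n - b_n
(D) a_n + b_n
D

Replace a_n by a_{n+1} = -4*a_n + 2*b_n and b_n by b_{n+1} = 5*a_n - b_n in each option and simplify:
(A) a_n*b_n  ->  (-4*a_n + 2*b_n)*(5*a_n - b_n) = -20*a_n^2 + 14*a_n*b_n - 2*b_n^2   [not conserved]
(B) 2*a_n + b_n  ->  2*(-4*a_n + 2*b_n) + (5*a_n - b_n) = -3*a_n + 3*b_n   [not conserved]
(C) a_n - b_n  ->  (-4*a_n + 2*b_n) - (5*a_n - b_n) = -9*a_n + 3*b_n   [not conserved]
(D) a_n + b_n  ->  (-4*a_n + 2*b_n) + (5*a_n - b_n) = a_n + b_n   [conserved]

Only (D) a_n + b_n returns to itself after one step, so it is the conserved quantity.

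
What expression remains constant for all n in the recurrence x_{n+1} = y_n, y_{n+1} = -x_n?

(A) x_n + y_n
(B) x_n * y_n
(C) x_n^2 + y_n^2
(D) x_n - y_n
C

For the recurrence x_{n+1} = y_n, y_{n+1} = -x_n:

x_{n+1}^2 + y_{n+1}^2 = y_n^2 + (-x_n)^2 = x_n^2 + y_n^2
The sum of squares is conserved (like energy in a harmonic oscillator).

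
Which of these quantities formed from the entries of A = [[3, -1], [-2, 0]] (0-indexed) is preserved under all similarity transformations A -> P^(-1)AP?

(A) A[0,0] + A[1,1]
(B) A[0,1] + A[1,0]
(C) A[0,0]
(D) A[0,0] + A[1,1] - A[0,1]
A

A[0,0] + A[1,1] is the trace of A. By the cyclic property of the trace, tr(P^(-1)AP) = tr(APP^(-1)) = tr(A), so it is the same for every matrix similar to A.

The other combinations are not similarity invariants. For example, take P = [[1, -1], [0, 1]] (det P = 1), so P^(-1) = [[1, 1], [0, 1]] and
B = P^(-1)AP = [[1, -2], [-2, 2]].
Evaluating each option on A and on B:
(A) A[0,0] + A[1,1]: 3 for A, 3 for B -> unchanged
(B) A[0,1] + A[1,0]: -3 for A, -4 for B -> changes
(C) A[0,0]: 3 for A, 1 for B -> changes
(D) A[0,0] + A[1,1] - A[0,1]: 4 for A, 5 for B -> changes

Only (A) A[0,0] + A[1,1] = 3 survives (and it does so for every P, not just this one), so it is the invariant.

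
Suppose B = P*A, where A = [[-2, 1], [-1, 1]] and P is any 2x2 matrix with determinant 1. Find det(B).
-1

By the multiplicative property of determinants, det(B) = det(P*A) = det(P) * det(A) = det(A),
so the determinant is invariant under multiplication by any determinant-1 matrix; we just need det(A).

det(A) = (-2)(1) - (1)(-1) = -2 - (-1) = -1

Therefore det(B) = 1 * (-1) = -1.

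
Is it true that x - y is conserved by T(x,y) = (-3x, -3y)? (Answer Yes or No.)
No

Substitute T(x,y) = (-3x, -3y) into the expression and compare with the original.

Original: x - y
After applying T: (-3x) - (-3y) = -3x + 3y

This differs from the original x - y (difference: -4x + 4y), so the expression is NOT invariant.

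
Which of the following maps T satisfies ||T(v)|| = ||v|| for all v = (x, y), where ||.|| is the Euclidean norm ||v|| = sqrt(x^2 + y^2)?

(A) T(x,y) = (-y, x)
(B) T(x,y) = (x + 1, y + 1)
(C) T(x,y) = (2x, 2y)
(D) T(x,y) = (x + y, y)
A

A transformation preserves a norm if ||T(v)|| = ||v|| for every v; a single vector where the norm changes rules an option out.

(A) T(x,y) = (-y, x): preserves the norm -- it is an orthogonal map (a rotation/reflection), and (-y)^2 + (x)^2 simplifies to x^2 + y^2.
(B) T(x,y) = (x + 1, y + 1): v = (1, 0) has norm sqrt((1)^2 + (0)^2) = 1, but T(v) = (2, 1) has norm sqrt(5) -- not preserved.
(C) T(x,y) = (2x, 2y): v = (1, 0) has norm sqrt((1)^2 + (0)^2) = 1, but T(v) = (2, 0) has norm 2 -- not preserved.
(D) T(x,y) = (x + y, y): v = (0, 1) has norm sqrt((0)^2 + (1)^2) = 1, but T(v) = (1, 1) has norm sqrt(2) -- not preserved.

Therefore the answer is (A).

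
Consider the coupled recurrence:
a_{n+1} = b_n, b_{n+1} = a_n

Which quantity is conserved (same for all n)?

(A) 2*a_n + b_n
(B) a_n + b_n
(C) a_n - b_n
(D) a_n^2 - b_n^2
B

Replace a_n by a_{n+1} = b_n and b_n by b_{n+1} = a_n in each option and simplify:
(A) 2*a_n + b_n  ->  2*(b_n) + (a_n) = a_n + 2*b_n   [not conserved]
(B) a_n + b_n  ->  (b_n) + (a_n) = a_n + b_n   [conserved]
(C) a_n - b_n  ->  (b_n) - (a_n) = -a_n + b_n   [not conserved]
(D) a_n^2 - b_n^2  ->  (b_n)^2 - (a_n)^2 = -a_n^2 + b_n^2   [not conserved]

Only (B) a_n + b_n returns to itself after one step, so it is the conserved quantity.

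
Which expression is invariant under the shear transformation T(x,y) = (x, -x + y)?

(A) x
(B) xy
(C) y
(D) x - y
A

Under the shear T(x,y) = (x, -x + y):
Substitute the transformed coordinates into each option and compare with the original:
(A) x  ->  (x) = x   [equals x: invariant]
(B) xy  ->  (x)(-x + y) = -x^2 + xy   [differs from xy: not invariant]
(C) y  ->  (-x + y) = -x + y   [differs from y: not invariant]
(D) x - y  ->  (x) - (-x + y) = 2x - y   [differs from x - y: not invariant]

Only option (A), x, is unchanged by the transformation.
A vertical shear moves points parallel to the y-axis, so the x-coordinate (and any function of x alone) is unchanged.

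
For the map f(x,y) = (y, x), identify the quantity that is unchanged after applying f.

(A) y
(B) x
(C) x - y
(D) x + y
D

For f(x,y) = (y, x):
After applying f: x' = y, y' = x. So x' + y' = y + x = x + y.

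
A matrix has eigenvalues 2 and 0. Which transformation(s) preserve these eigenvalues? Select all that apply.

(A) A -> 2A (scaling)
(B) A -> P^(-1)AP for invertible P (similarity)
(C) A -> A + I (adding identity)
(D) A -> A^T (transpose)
B and D

Eigenvalues are preserved by:
1. Similarity transformations: A -> P^(-1)AP (same characteristic polynomial)
2. Transpose: A^T has the same eigenvalues as A

Eigenvalues are NOT preserved by:
- Adding identity: eigenvalues become 2+1, 0+1
- Scaling: eigenvalues become 4, 0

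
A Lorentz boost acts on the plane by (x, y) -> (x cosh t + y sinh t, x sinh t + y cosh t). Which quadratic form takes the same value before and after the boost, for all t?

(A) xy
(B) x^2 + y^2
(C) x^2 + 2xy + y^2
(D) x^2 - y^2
D

Write x' = x cosh t + y sinh t, y' = x sinh t + y cosh t and substitute into each option:
(A) xy: (x cosh t + y sinh t)(x sinh t + y cosh t) = xy(cosh^2 t + sinh^2 t) + (x^2 + y^2) sinh t cosh t = xy cosh 2t + (x^2 + y^2)(sinh 2t)/2   [not invariant for t != 0]
(B) x^2 + y^2: (x cosh t + y sinh t)^2 + (x sinh t + y cosh t)^2 = (x^2 + y^2)(cosh^2 t + sinh^2 t) + 4xy sinh t cosh t = (x^2 + y^2) cosh 2t + 2xy sinh 2t   [not invariant for t != 0]
(C) x^2 + 2xy + y^2: (x' + y')^2 with x' + y' = (x + y)(cosh t + sinh t) = (x + y)e^t, so it becomes (x + y)^2 e^(2t)   [not invariant for t != 0]
(D) x^2 - y^2: (x cosh t + y sinh t)^2 - (x sinh t + y cosh t)^2 = x^2(cosh^2 t - sinh^2 t) + 2xy(cosh t sinh t - sinh t cosh t) + y^2(sinh^2 t - cosh^2 t) = x^2 - y^2   [invariant, using cosh^2 t - sinh^2 t = 1]

Only (D) x^2 - y^2 is unchanged; it is the Minkowski form preserved by Lorentz boosts, just as x^2 + y^2 is preserved by ordinary rotations.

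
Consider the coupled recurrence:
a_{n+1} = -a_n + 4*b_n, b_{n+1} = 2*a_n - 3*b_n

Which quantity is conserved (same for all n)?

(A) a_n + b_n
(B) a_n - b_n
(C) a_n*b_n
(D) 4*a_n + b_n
A

Replace a_n by a_{n+1} = -a_n + 4*b_n and b_n by b_{n+1} = 2*a_n - 3*b_n in each option and simplify:
(A) a_n + b_n  ->  (-a_n + 4*b_n) + (2*a_n - 3*b_n) = a_n + b_n   [conserved]
(B) a_n - b_n  ->  (-a_n + 4*b_n) - (2*a_n - 3*b_n) = -3*a_n + 7*b_n   [not conserved]
(C) a_n*b_n  ->  (-a_n + 4*b_n)*(2*a_n - 3*b_n) = -2*a_n^2 + 11*a_n*b_n - 12*b_n^2   [not conserved]
(D) 4*a_n + b_n  ->  4*(-a_n + 4*b_n) + (2*a_n - 3*b_n) = -2*a_n + 13*b_n   [not conserved]

Only (A) a_n + b_n returns to itself after one step, so it is the conserved quantity.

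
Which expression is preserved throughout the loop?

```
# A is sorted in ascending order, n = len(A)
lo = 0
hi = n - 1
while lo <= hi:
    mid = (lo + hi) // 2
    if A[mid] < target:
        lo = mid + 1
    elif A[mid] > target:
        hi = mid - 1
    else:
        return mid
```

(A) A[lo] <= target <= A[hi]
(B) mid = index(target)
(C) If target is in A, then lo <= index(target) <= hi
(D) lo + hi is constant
C

A loop invariant must hold before the first iteration and be re-established by every execution of the body.

(C) If target is in A, then lo <= index(target) <= hi: Before the loop [lo, hi] = [0, n-1] covers every index. When A[mid] < target, sortedness puts target strictly to the right of mid, so setting lo = mid + 1 keeps index(target) in [lo, hi]; symmetrically for hi = mid - 1. Hence 'if target is in A then lo <= index(target) <= hi' holds after every iteration, and when lo > hi it proves target is absent.

The other options fail:
(A) A[lo] <= target <= A[hi]: fails when target is not in A (e.g. target < A[0] already violates it before the loop), so it is not maintained in general.
(B) mid = index(target): mid is just the current probe; it equals index(target) only on the iteration that returns.
(D) lo + hi is constant: each iteration moves exactly one of lo, hi, so lo + hi changes (e.g. 0 + (n-1) becomes (mid+1) + (n-1)).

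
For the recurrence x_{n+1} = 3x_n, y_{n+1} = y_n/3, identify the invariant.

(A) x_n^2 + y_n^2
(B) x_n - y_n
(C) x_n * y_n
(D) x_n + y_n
C

For the recurrence x_{n+1} = 3x_n, y_{n+1} = y_n/3:

x_{n+1} * y_{n+1} = (3x_n) * (y_n/3) = x_n * y_n
The product is conserved.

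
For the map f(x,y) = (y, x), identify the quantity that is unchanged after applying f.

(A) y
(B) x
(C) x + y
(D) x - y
C

For f(x,y) = (y, x):
After applying f: x' = y, y' = x. So x' + y' = y + x = x + y.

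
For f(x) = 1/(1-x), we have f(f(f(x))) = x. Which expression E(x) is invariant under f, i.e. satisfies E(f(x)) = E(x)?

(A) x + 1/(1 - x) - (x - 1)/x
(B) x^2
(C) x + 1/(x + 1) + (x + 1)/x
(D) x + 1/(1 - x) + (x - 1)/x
D

Replace x by f(x) = 1/(1 - x) in each option and simplify. As a quick numerical cross-check, also compare E(4) with E(f(4)) = E(-1/3).

(A) x + 1/(1 - x) - (x - 1)/x  ->  (1/(1 - x)) + 1/(1 - (1/(1 - x))) - ((1/(1 - x)) - 1)/(1/(1 - x)) = (x^2(1 - x) - x + (x - 1)^2)/(x(x - 1)); check: E(4) = 35/12 but E(-1/3) = -43/12.   [not invariant]
(B) x^2  ->  (1/(1 - x))^2 = (x - 1)^(-2); check: E(4) = 16 but E(-1/3) = 1/9.   [not invariant]
(C) x + 1/(x + 1) + (x + 1)/x  ->  (1/(1 - x)) + 1/((1/(1 - x)) + 1) + ((1/(1 - x)) + 1)/(1/(1 - x)) = (-x^3 + 6x^2 - 11x + 7)/(x^2 - 3x + 2); check: E(4) = 109/20 but E(-1/3) = -5/6.   [not invariant]
(D) x + 1/(1 - x) + (x - 1)/x  ->  (1/(1 - x)) + 1/(1 - (1/(1 - x))) + ((1/(1 - x)) - 1)/(1/(1 - x)), which simplifies back to x + 1/(1 - x) + (x - 1)/x; check: E(4) = 53/12, E(-1/3) = 53/12.   [invariant]

Only (D) is unchanged. Indeed f(f(x)) = 1/(1 - 1/(1-x)) = (1-x)/(-x) = (x-1)/x, so E(x) = x + f(x) + f(f(x)) is the sum over the whole 3-cycle; applying f just permutes the three terms cyclically (x -> f(x) -> f(f(x)) -> x), leaving the sum unchanged.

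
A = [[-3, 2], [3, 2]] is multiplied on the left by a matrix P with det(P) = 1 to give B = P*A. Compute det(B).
-12

By the multiplicative property of determinants, det(B) = det(P*A) = det(P) * det(A) = det(A),
so the determinant is invariant under multiplication by any determinant-1 matrix; we just need det(A).

det(A) = (-3)(2) - (2)(3) = -6 - 6 = -12

Therefore det(B) = 1 * (-12) = -12.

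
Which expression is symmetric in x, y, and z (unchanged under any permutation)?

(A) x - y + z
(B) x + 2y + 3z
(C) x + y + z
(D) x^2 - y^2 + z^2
C

A symmetric expression is unchanged when the variables are permuted; here the transformation to test is the swap (x, y) -> (y, x).
A symmetric expression must survive every permutation; the single swap x <-> y already eliminates the distractors, and the keyed expression is also unchanged by x <-> z and y <-> z (each variable enters it in exactly the same way).
Substitute the transformed coordinates into each option and compare with the original:
(A) x - y + z  ->  (y) - (x) + z = -x + y + z   [differs from x - y + z: not invariant]
(B) x + 2y + 3z  ->  (y) + 2(x) + 3z = 2x + y + 3z   [differs from x + 2y + 3z: not invariant]
(C) x + y + z  ->  (y) + (x) + z = x + y + z   [equals x + y + z: invariant]
(D) x^2 - y^2 + z^2  ->  (y)^2 - (x)^2 + z^2 = -x^2 + y^2 + z^2   [differs from x^2 - y^2 + z^2: not invariant]

Only option (C), x + y + z, is unchanged by the transformation.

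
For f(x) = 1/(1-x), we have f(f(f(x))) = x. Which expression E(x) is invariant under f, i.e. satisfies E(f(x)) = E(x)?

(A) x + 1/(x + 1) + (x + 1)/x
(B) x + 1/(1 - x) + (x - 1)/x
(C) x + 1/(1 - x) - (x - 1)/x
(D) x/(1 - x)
B

Replace x by f(x) = 1/(1 - x) in each option and simplify. As a quick numerical cross-check, also compare E(4) with E(f(4)) = E(-1/3).

(A) x + 1/(x + 1) + (x + 1)/x  ->  (1/(1 - x)) + 1/((1/(1 - x)) + 1) + ((1/(1 - x)) + 1)/(1/(1 - x)) = (-x^3 + 6x^2 - 11x + 7)/(x^2 - 3x + 2); check: E(4) = 109/20 but E(-1/3) = -5/6.   [not invariant]
(B) x + 1/(1 - x) + (x - 1)/x  ->  (1/(1 - x)) + 1/(1 - (1/(1 - x))) + ((1/(1 - x)) - 1)/(1/(1 - x)), which simplifies back to x + 1/(1 - x) + (x - 1)/x; check: E(4) = 53/12, E(-1/3) = 53/12.   [invariant]
(C) x + 1/(1 - x) - (x - 1)/x  ->  (1/(1 - x)) + 1/(1 - (1/(1 - x))) - ((1/(1 - x)) - 1)/(1/(1 - x)) = (x^2(1 - x) - x + (x - 1)^2)/(x(x - 1)); check: E(4) = 35/12 but E(-1/3) = -43/12.   [not invariant]
(D) x/(1 - x)  ->  (1/(1 - x))/(1 - (1/(1 - x))) = -1/x; check: E(4) = -4/3 but E(-1/3) = -1/4.   [not invariant]

Only (B) is unchanged. Indeed f(f(x)) = 1/(1 - 1/(1-x)) = (1-x)/(-x) = (x-1)/x, so E(x) = x + f(x) + f(f(x)) is the sum over the whole 3-cycle; applying f just permutes the three terms cyclically (x -> f(x) -> f(f(x)) -> x), leaving the sum unchanged.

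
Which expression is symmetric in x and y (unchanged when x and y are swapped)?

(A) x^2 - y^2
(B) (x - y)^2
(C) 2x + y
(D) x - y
B

A symmetric expression is unchanged when the variables are permuted; here the transformation to test is the swap (x, y) -> (y, x).
Substitute the transformed coordinates into each option and compare with the original:
(A) x^2 - y^2  ->  (y)^2 - (x)^2 = -x^2 + y^2   [differs from x^2 - y^2: not invariant]
(B) (x - y)^2  ->  ((y) - (x))^2 = x^2 - 2xy + y^2   [equals (x - y)^2: invariant]
(C) 2x + y  ->  2(y) + (x) = x + 2y   [differs from 2x + y: not invariant]
(D) x - y  ->  (y) - (x) = -x + y   [differs from x - y: not invariant]

Only option (B), (x - y)^2, is unchanged by the transformation.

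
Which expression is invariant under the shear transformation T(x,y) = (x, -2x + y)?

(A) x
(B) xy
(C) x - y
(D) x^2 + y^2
A

Under the shear T(x,y) = (x, -2x + y):
Substitute the transformed coordinates into each option and compare with the original:
(A) x  ->  (x) = x   [equals x: invariant]
(B) xy  ->  (x)(-2x + y) = -2x^2 + xy   [differs from xy: not invariant]
(C) x - y  ->  (x) - (-2x + y) = 3x - y   [differs from x - y: not invariant]
(D) x^2 + y^2  ->  (x)^2 + (-2x + y)^2 = 5x^2 - 4xy + y^2   [differs from x^2 + y^2: not invariant]

Only option (A), x, is unchanged by the transformation.
A vertical shear moves points parallel to the y-axis, so the x-coordinate (and any function of x alone) is unchanged.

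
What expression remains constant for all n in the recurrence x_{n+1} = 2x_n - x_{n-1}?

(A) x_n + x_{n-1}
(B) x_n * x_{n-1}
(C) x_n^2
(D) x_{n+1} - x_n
D

For the recurrence x_{n+1} = 2x_n - x_{n-1}:

If x_{n+1} = 2x_n - x_{n-1}, then:
x_{n+1} - x_n = x_n - x_{n-1}
The first difference is constant throughout the sequence.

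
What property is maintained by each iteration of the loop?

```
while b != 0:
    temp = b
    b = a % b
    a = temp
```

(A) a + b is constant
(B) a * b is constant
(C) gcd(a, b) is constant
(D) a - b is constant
C

A loop invariant must hold before the first iteration and be re-established by every execution of the body.

(C) gcd(a, b) is constant: One iteration replaces (a, b) by (b, a mod b). Since a mod b = a - q*b for an integer q, any common divisor of a and b divides b and a mod b, and conversely; hence gcd(b, a mod b) = gcd(a, b). For instance (15, 7) -> (7, 1) keeps gcd = 1. At exit b = 0 and a = gcd of the original inputs.

The other options fail:
(A) a + b is constant: e.g. (a, b) = (15, 7) -> (7, 1): the sum goes from 22 to 8.
(B) a * b is constant: e.g. (a, b) = (15, 7) -> (7, 1): the product goes from 105 to 7.
(D) a - b is constant: e.g. (a, b) = (15, 7) -> (7, 1): the difference goes from 8 to 6.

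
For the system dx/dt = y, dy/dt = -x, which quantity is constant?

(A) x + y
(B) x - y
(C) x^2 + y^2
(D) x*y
C

A first integral I satisfies dI/dt = 0 along every solution. Differentiate each option and use the equation of motion:
(A) d/dt[x + y] = y + (-x) = y - x, not identically 0
(B) d/dt[x - y] = y - (-x) = x + y, not identically 0
(C) d/dt[x^2 + y^2] = 2x*dx/dt + 2y*dy/dt = 2x*y + 2y*(-x) = 0
(D) d/dt[x*y] = (dx/dt)y + x(dy/dt) = y^2 - x^2, not identically 0

Only (C) has zero time-derivative. So x^2 + y^2 (the squared radius; trajectories are circles) is the conserved quantity.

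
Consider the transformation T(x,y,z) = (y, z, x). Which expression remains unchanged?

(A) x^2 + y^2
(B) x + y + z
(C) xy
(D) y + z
B

Apply T(x,y,z) = (y, z, x) to each option, i.e. replace (x, y, z) by the transformed coordinates.
Substitute the transformed coordinates into each option and compare with the original:
(A) x^2 + y^2  ->  (y)^2 + (z)^2 = y^2 + z^2   [differs from x^2 + y^2: not invariant]
(B) x + y + z  ->  (y) + (z) + (x) = x + y + z   [equals x + y + z: invariant]
(C) xy  ->  (y)(z) = yz   [differs from xy: not invariant]
(D) y + z  ->  (z) + (x) = x + z   [differs from y + z: not invariant]

Only option (B), x + y + z, is unchanged by the transformation.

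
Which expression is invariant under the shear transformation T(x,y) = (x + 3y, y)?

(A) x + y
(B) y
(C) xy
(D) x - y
B

Under the shear T(x,y) = (x + 3y, y):
Substitute the transformed coordinates into each option and compare with the original:
(A) x + y  ->  (x + 3y) + (y) = x + 4y   [differs from x + y: not invariant]
(B) y  ->  (y) = y   [equals y: invariant]
(C) xy  ->  (x + 3y)(y) = xy + 3y^2   [differs from xy: not invariant]
(D) x - y  ->  (x + 3y) - (y) = x + 2y   [differs from x - y: not invariant]

Only option (B), y, is unchanged by the transformation.
A horizontal shear moves points parallel to the x-axis, so the y-coordinate (and any function of y alone) is unchanged.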